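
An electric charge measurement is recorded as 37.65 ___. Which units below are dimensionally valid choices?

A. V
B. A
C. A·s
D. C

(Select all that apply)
C, D

electric charge has SI base units: A * s

Checking each option against A * s:
  A. V: ✗ does not match
  B. A: ✗ does not match
  C. A·s: ✓ matches
  D. C: ✓ matches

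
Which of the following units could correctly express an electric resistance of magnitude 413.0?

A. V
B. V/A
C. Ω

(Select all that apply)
B, C

electric resistance has SI base units: kg * m^2 / (A^2 * s^3)

Checking each option against kg * m^2 / (A^2 * s^3):
  A. V: ✗ does not match
  B. V/A: ✓ matches
  C. Ω: ✓ matches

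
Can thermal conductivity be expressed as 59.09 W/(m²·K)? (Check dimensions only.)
No

thermal conductivity has SI base units: kg * m / (s^3 * K)
W/(m²·K) does NOT reduce to kg * m / (s^3 * K); a valid unit for thermal conductivity would be e.g. W/(m·K).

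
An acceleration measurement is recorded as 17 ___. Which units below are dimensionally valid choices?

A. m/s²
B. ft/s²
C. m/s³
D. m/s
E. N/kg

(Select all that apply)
A, B, E

acceleration has SI base units: m / s^2

Checking each option against m / s^2:
  A. m/s²: ✓ matches
  B. ft/s²: ✓ matches
  C. m/s³: ✗ does not match
  D. m/s: ✗ does not match
  E. N/kg: ✓ matches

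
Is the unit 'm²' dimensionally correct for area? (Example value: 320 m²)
Yes

area has SI base units: m^2
m² reduces to the same SI base units, so it is a valid unit for area.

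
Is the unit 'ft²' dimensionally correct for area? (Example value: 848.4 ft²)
Yes

area has SI base units: m^2
ft² reduces to the same SI base units, so it is a valid unit for area.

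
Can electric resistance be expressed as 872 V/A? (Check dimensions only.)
Yes

electric resistance has SI base units: kg * m^2 / (A^2 * s^3)
V/A reduces to the same SI base units, so it is a valid unit for electric resistance.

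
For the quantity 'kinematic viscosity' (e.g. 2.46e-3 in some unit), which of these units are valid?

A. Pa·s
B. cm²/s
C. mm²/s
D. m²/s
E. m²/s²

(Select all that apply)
B, C, D

kinematic viscosity has SI base units: m^2 / s

Checking each option against m^2 / s:
  A. Pa·s: ✗ does not match
  B. cm²/s: ✓ matches
  C. mm²/s: ✓ matches
  D. m²/s: ✓ matches
  E. m²/s²: ✗ does not match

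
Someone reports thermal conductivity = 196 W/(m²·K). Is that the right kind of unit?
No

thermal conductivity has SI base units: kg * m / (s^3 * K)
W/(m²·K) does NOT reduce to kg * m / (s^3 * K); a valid unit for thermal conductivity would be e.g. W/(m·K).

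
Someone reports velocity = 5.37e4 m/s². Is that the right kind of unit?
No

velocity has SI base units: m / s
m/s² does NOT reduce to m / s; a valid unit for velocity would be e.g. m/s.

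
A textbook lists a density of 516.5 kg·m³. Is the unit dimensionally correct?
No

density has SI base units: kg / m^3
kg·m³ does NOT reduce to kg / m^3; a valid unit for density would be e.g. kg/m³.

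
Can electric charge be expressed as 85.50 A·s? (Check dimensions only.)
Yes

electric charge has SI base units: A * s
A·s reduces to the same SI base units, so it is a valid unit for electric charge.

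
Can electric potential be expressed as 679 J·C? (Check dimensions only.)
No

electric potential has SI base units: kg * m^2 / (A * s^3)
J·C does NOT reduce to kg * m^2 / (A * s^3); a valid unit for electric potential would be e.g. V.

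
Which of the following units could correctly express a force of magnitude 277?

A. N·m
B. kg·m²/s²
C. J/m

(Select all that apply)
C

force has SI base units: kg * m / s^2

Checking each option against kg * m / s^2:
  A. N·m: ✗ does not match
  B. kg·m²/s²: ✗ does not match
  C. J/m: ✓ matches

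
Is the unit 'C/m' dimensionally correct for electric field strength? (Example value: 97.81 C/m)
No

electric field strength has SI base units: kg * m / (A * s^3)
C/m does NOT reduce to kg * m / (A * s^3); a valid unit for electric field strength would be e.g. V/m.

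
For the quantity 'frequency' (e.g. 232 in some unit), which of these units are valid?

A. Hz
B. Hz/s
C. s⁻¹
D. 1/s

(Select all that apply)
A, C, D

frequency has SI base units: 1 / s

Checking each option against 1 / s:
  A. Hz: ✓ matches
  B. Hz/s: ✗ does not match
  C. s⁻¹: ✓ matches
  D. 1/s: ✓ matches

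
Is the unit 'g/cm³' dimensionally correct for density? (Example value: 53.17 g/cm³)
Yes

density has SI base units: kg / m^3
g/cm³ reduces to the same SI base units, so it is a valid unit for density.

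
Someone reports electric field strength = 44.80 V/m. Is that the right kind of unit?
Yes

electric field strength has SI base units: kg * m / (A * s^3)
V/m reduces to the same SI base units, so it is a valid unit for electric field strength.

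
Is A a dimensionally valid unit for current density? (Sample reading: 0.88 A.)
No

current density has SI base units: A / m^2
A does NOT reduce to A / m^2; a valid unit for current density would be e.g. A/m².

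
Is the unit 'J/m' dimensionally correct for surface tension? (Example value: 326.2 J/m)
No

surface tension has SI base units: kg / s^2
J/m does NOT reduce to kg / s^2; a valid unit for surface tension would be e.g. N/m.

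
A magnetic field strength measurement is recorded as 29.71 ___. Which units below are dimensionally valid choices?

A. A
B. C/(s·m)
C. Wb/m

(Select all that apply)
B

magnetic field strength has SI base units: A / m

Checking each option against A / m:
  A. A: ✗ does not match
  B. C/(s·m): ✓ matches
  C. Wb/m: ✗ does not match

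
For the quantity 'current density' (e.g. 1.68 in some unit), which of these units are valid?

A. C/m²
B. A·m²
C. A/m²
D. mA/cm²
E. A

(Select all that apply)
C, D

current density has SI base units: A / m^2

Checking each option against A / m^2:
  A. C/m²: ✗ does not match
  B. A·m²: ✗ does not match
  C. A/m²: ✓ matches
  D. mA/cm²: ✓ matches
  E. A: ✗ does not match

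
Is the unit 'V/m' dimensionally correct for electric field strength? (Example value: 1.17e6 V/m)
Yes

electric field strength has SI base units: kg * m / (A * s^3)
V/m reduces to the same SI base units, so it is a valid unit for electric field strength.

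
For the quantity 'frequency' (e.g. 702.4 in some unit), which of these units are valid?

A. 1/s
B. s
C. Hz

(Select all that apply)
A, C

frequency has SI base units: 1 / s

Checking each option against 1 / s:
  A. 1/s: ✓ matches
  B. s: ✗ does not match
  C. Hz: ✓ matches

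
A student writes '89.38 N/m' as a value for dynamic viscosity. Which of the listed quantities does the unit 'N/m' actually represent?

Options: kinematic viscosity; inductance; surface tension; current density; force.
surface tension

dynamic viscosity should have units dimensionally equivalent to kg / (m * s) (e.g. Pa·s).
The given unit 'N/m' reduces to kg / s^2. Of the listed options, that is the dimensionality of surface tension.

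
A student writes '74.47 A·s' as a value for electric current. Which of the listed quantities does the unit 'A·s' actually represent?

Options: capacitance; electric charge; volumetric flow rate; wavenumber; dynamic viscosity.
electric charge

electric current should have units dimensionally equivalent to A (e.g. A).
The given unit 'A·s' reduces to A * s. Of the listed options, that is the dimensionality of electric charge.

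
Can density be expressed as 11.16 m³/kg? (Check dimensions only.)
No

density has SI base units: kg / m^3
m³/kg does NOT reduce to kg / m^3; a valid unit for density would be e.g. kg/m³.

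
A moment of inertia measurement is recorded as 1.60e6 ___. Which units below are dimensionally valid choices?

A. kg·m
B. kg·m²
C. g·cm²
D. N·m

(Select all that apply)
B, C

moment of inertia has SI base units: kg * m^2

Checking each option against kg * m^2:
  A. kg·m: ✗ does not match
  B. kg·m²: ✓ matches
  C. g·cm²: ✓ matches
  D. N·m: ✗ does not match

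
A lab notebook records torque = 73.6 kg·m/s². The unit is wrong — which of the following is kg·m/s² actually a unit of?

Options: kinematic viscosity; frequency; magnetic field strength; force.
force

torque should have units dimensionally equivalent to kg * m^2 / s^2 (e.g. N·m).
The given unit 'kg·m/s²' reduces to kg * m / s^2. Of the listed options, that is the dimensionality of force.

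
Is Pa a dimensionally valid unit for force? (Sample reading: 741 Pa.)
No

force has SI base units: kg * m / s^2
Pa does NOT reduce to kg * m / s^2; a valid unit for force would be e.g. N.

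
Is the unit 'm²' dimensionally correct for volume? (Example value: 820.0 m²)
No

volume has SI base units: m^3
m² does NOT reduce to m^3; a valid unit for volume would be e.g. m³.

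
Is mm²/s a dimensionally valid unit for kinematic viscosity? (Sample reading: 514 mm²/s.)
Yes

kinematic viscosity has SI base units: m^2 / s
mm²/s reduces to the same SI base units, so it is a valid unit for kinematic viscosity.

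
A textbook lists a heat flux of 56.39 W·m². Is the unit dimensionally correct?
No

heat flux has SI base units: kg / s^3
W·m² does NOT reduce to kg / s^3; a valid unit for heat flux would be e.g. W/m².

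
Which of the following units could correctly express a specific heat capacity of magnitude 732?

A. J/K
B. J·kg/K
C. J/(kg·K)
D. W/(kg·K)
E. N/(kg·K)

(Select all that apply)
C

specific heat capacity has SI base units: m^2 / (s^2 * K)

Checking each option against m^2 / (s^2 * K):
  A. J/K: ✗ does not match
  B. J·kg/K: ✗ does not match
  C. J/(kg·K): ✓ matches
  D. W/(kg·K): ✗ does not match
  E. N/(kg·K): ✗ does not match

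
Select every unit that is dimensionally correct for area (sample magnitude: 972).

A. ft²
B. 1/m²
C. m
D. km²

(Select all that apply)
A, D

area has SI base units: m^2

Checking each option against m^2:
  A. ft²: ✓ matches
  B. 1/m²: ✗ does not match
  C. m: ✗ does not match
  D. km²: ✓ matches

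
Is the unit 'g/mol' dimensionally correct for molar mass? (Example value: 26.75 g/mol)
Yes

molar mass has SI base units: kg / mol
g/mol reduces to the same SI base units, so it is a valid unit for molar mass.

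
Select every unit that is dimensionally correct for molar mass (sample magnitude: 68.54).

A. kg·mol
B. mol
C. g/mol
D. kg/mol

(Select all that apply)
C, D

molar mass has SI base units: kg / mol

Checking each option against kg / mol:
  A. kg·mol: ✗ does not match
  B. mol: ✗ does not match
  C. g/mol: ✓ matches
  D. kg/mol: ✓ matches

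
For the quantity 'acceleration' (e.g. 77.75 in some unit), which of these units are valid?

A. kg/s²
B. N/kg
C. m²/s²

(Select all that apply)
B

acceleration has SI base units: m / s^2

Checking each option against m / s^2:
  A. kg/s²: ✗ does not match
  B. N/kg: ✓ matches
  C. m²/s²: ✗ does not match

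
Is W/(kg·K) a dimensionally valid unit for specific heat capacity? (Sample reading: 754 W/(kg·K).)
No

specific heat capacity has SI base units: m^2 / (s^2 * K)
W/(kg·K) does NOT reduce to m^2 / (s^2 * K); a valid unit for specific heat capacity would be e.g. J/(kg·K).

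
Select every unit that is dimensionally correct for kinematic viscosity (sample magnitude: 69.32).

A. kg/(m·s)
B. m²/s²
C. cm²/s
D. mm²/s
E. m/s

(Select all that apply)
C, D

kinematic viscosity has SI base units: m^2 / s

Checking each option against m^2 / s:
  A. kg/(m·s): ✗ does not match
  B. m²/s²: ✗ does not match
  C. cm²/s: ✓ matches
  D. mm²/s: ✓ matches
  E. m/s: ✗ does not match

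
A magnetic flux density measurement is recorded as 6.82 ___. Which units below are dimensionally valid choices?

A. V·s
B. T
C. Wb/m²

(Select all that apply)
B, C

magnetic flux density has SI base units: kg / (A * s^2)

Checking each option against kg / (A * s^2):
  A. V·s: ✗ does not match
  B. T: ✓ matches
  C. Wb/m²: ✓ matches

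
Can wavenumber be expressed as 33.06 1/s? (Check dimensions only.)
No

wavenumber has SI base units: 1 / m
1/s does NOT reduce to 1 / m; a valid unit for wavenumber would be e.g. 1/m.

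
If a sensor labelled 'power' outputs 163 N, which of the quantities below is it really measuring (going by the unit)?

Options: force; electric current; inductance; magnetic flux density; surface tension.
force

power should have units dimensionally equivalent to kg * m^2 / s^3 (e.g. W).
The given unit 'N' reduces to kg * m / s^2. Of the listed options, that is the dimensionality of force.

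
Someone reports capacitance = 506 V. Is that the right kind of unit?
No

capacitance has SI base units: A^2 * s^4 / (kg * m^2)
V does NOT reduce to A^2 * s^4 / (kg * m^2); a valid unit for capacitance would be e.g. F.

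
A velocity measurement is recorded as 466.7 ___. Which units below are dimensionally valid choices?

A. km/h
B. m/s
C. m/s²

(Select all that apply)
A, B

velocity has SI base units: m / s

Checking each option against m / s:
  A. km/h: ✓ matches
  B. m/s: ✓ matches
  C. m/s²: ✗ does not match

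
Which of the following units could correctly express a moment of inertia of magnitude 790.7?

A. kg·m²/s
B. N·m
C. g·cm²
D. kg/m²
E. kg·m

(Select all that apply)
C

moment of inertia has SI base units: kg * m^2

Checking each option against kg * m^2:
  A. kg·m²/s: ✗ does not match
  B. N·m: ✗ does not match
  C. g·cm²: ✓ matches
  D. kg/m²: ✗ does not match
  E. kg·m: ✗ does not match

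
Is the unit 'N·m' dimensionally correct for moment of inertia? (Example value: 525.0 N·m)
No

moment of inertia has SI base units: kg * m^2
N·m does NOT reduce to kg * m^2; a valid unit for moment of inertia would be e.g. kg·m².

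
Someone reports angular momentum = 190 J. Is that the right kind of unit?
No

angular momentum has SI base units: kg * m^2 / s
J does NOT reduce to kg * m^2 / s; a valid unit for angular momentum would be e.g. kg·m²/s.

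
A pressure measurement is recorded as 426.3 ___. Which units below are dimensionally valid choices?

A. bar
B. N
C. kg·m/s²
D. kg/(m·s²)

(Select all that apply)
A, D

pressure has SI base units: kg / (m * s^2)

Checking each option against kg / (m * s^2):
  A. bar: ✓ matches
  B. N: ✗ does not match
  C. kg·m/s²: ✗ does not match
  D. kg/(m·s²): ✓ matches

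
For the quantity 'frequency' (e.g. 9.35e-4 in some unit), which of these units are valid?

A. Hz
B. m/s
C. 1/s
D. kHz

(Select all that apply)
A, C, D

frequency has SI base units: 1 / s

Checking each option against 1 / s:
  A. Hz: ✓ matches
  B. m/s: ✗ does not match
  C. 1/s: ✓ matches
  D. kHz: ✓ matches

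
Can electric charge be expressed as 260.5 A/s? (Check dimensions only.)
No

electric charge has SI base units: A * s
A/s does NOT reduce to A * s; a valid unit for electric charge would be e.g. C.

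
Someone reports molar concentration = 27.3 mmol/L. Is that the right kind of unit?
Yes

molar concentration has SI base units: mol / m^3
mmol/L reduces to the same SI base units, so it is a valid unit for molar concentration.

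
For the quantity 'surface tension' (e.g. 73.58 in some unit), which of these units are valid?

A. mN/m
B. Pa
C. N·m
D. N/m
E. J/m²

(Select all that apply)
A, D, E

surface tension has SI base units: kg / s^2

Checking each option against kg / s^2:
  A. mN/m: ✓ matches
  B. Pa: ✗ does not match
  C. N·m: ✗ does not match
  D. N/m: ✓ matches
  E. J/m²: ✓ matches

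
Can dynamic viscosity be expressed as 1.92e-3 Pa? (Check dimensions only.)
No

dynamic viscosity has SI base units: kg / (m * s)
Pa does NOT reduce to kg / (m * s); a valid unit for dynamic viscosity would be e.g. Pa·s.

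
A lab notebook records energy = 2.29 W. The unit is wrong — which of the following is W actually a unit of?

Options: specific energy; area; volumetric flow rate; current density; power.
power

energy should have units dimensionally equivalent to kg * m^2 / s^2 (e.g. J).
The given unit 'W' reduces to kg * m^2 / s^3. Of the listed options, that is the dimensionality of power.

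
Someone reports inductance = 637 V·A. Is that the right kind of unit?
No

inductance has SI base units: kg * m^2 / (A^2 * s^2)
V·A does NOT reduce to kg * m^2 / (A^2 * s^2); a valid unit for inductance would be e.g. H.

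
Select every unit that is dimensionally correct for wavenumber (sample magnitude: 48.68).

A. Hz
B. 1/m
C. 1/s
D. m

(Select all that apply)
B

wavenumber has SI base units: 1 / m

Checking each option against 1 / m:
  A. Hz: ✗ does not match
  B. 1/m: ✓ matches
  C. 1/s: ✗ does not match
  D. m: ✗ does not match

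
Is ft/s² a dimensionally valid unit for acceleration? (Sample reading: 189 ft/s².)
Yes

acceleration has SI base units: m / s^2
ft/s² reduces to the same SI base units, so it is a valid unit for acceleration.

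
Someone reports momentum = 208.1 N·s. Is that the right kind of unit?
Yes

momentum has SI base units: kg * m / s
N·s reduces to the same SI base units, so it is a valid unit for momentum.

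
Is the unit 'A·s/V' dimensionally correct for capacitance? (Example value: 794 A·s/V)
Yes

capacitance has SI base units: A^2 * s^4 / (kg * m^2)
A·s/V reduces to the same SI base units, so it is a valid unit for capacitance.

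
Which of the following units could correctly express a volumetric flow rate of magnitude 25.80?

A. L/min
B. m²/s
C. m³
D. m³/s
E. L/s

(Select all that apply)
A, D, E

volumetric flow rate has SI base units: m^3 / s

Checking each option against m^3 / s:
  A. L/min: ✓ matches
  B. m²/s: ✗ does not match
  C. m³: ✗ does not match
  D. m³/s: ✓ matches
  E. L/s: ✓ matches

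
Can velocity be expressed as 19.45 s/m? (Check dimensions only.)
No

velocity has SI base units: m / s
s/m does NOT reduce to m / s; a valid unit for velocity would be e.g. m/s.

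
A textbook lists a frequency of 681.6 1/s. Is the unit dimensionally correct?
Yes

frequency has SI base units: 1 / s
1/s reduces to the same SI base units, so it is a valid unit for frequency.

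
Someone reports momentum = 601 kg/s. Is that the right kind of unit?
No

momentum has SI base units: kg * m / s
kg/s does NOT reduce to kg * m / s; a valid unit for momentum would be e.g. kg·m/s.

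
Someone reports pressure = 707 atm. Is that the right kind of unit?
Yes

pressure has SI base units: kg / (m * s^2)
atm reduces to the same SI base units, so it is a valid unit for pressure.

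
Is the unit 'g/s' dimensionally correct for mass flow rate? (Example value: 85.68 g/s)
Yes

mass flow rate has SI base units: kg / s
g/s reduces to the same SI base units, so it is a valid unit for mass flow rate.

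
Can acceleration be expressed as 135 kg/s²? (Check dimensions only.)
No

acceleration has SI base units: m / s^2
kg/s² does NOT reduce to m / s^2; a valid unit for acceleration would be e.g. m/s².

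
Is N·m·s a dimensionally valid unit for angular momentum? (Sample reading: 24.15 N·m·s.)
Yes

angular momentum has SI base units: kg * m^2 / s
N·m·s reduces to the same SI base units, so it is a valid unit for angular momentum.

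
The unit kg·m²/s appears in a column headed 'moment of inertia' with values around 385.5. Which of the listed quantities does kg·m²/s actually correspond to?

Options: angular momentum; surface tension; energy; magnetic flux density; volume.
angular momentum

moment of inertia should have units dimensionally equivalent to kg * m^2 (e.g. kg·m²).
The given unit 'kg·m²/s' reduces to kg * m^2 / s. Of the listed options, that is the dimensionality of angular momentum.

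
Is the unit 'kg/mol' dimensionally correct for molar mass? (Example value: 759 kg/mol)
Yes

molar mass has SI base units: kg / mol
kg/mol reduces to the same SI base units, so it is a valid unit for molar mass.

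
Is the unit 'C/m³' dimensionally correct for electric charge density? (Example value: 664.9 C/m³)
Yes

electric charge density has SI base units: A * s / m^3
C/m³ reduces to the same SI base units, so it is a valid unit for electric charge density.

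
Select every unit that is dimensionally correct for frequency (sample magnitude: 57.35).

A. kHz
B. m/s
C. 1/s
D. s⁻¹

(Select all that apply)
A, C, D

frequency has SI base units: 1 / s

Checking each option against 1 / s:
  A. kHz: ✓ matches
  B. m/s: ✗ does not match
  C. 1/s: ✓ matches
  D. s⁻¹: ✓ matches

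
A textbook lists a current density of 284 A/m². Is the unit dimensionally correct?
Yes

current density has SI base units: A / m^2
A/m² reduces to the same SI base units, so it is a valid unit for current density.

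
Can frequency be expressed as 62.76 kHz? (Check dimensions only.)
Yes

frequency has SI base units: 1 / s
kHz reduces to the same SI base units, so it is a valid unit for frequency.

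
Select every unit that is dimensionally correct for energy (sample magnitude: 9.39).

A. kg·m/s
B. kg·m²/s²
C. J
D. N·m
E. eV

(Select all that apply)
B, C, D, E

energy has SI base units: kg * m^2 / s^2

Checking each option against kg * m^2 / s^2:
  A. kg·m/s: ✗ does not match
  B. kg·m²/s²: ✓ matches
  C. J: ✓ matches
  D. N·m: ✓ matches
  E. eV: ✓ matches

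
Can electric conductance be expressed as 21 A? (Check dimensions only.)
No

electric conductance has SI base units: A^2 * s^3 / (kg * m^2)
A does NOT reduce to A^2 * s^3 / (kg * m^2); a valid unit for electric conductance would be e.g. S.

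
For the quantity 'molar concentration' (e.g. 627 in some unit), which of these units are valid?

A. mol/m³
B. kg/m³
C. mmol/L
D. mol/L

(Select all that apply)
A, C, D

molar concentration has SI base units: mol / m^3

Checking each option against mol / m^3:
  A. mol/m³: ✓ matches
  B. kg/m³: ✗ does not match
  C. mmol/L: ✓ matches
  D. mol/L: ✓ matches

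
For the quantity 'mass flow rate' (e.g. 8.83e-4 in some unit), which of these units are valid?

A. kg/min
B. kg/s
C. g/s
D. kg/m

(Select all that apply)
A, B, C

mass flow rate has SI base units: kg / s

Checking each option against kg / s:
  A. kg/min: ✓ matches
  B. kg/s: ✓ matches
  C. g/s: ✓ matches
  D. kg/m: ✗ does not match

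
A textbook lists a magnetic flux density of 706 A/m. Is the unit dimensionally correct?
No

magnetic flux density has SI base units: kg / (A * s^2)
A/m does NOT reduce to kg / (A * s^2); a valid unit for magnetic flux density would be e.g. T.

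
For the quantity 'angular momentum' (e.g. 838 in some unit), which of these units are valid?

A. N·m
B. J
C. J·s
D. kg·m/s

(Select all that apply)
C

angular momentum has SI base units: kg * m^2 / s

Checking each option against kg * m^2 / s:
  A. N·m: ✗ does not match
  B. J: ✗ does not match
  C. J·s: ✓ matches
  D. kg·m/s: ✗ does not match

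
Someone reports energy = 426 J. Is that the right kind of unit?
Yes

energy has SI base units: kg * m^2 / s^2
J reduces to the same SI base units, so it is a valid unit for energy.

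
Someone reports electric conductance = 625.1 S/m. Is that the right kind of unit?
No

electric conductance has SI base units: A^2 * s^3 / (kg * m^2)
S/m does NOT reduce to A^2 * s^3 / (kg * m^2); a valid unit for electric conductance would be e.g. S.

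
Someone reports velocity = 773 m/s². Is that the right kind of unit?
No

velocity has SI base units: m / s
m/s² does NOT reduce to m / s; a valid unit for velocity would be e.g. m/s.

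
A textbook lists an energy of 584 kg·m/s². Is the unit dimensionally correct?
No

energy has SI base units: kg * m^2 / s^2
kg·m/s² does NOT reduce to kg * m^2 / s^2; a valid unit for energy would be e.g. J.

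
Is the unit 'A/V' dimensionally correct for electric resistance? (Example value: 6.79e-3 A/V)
No

electric resistance has SI base units: kg * m^2 / (A^2 * s^3)
A/V does NOT reduce to kg * m^2 / (A^2 * s^3); a valid unit for electric resistance would be e.g. Ω.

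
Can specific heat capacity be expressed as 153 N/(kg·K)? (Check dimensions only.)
No

specific heat capacity has SI base units: m^2 / (s^2 * K)
N/(kg·K) does NOT reduce to m^2 / (s^2 * K); a valid unit for specific heat capacity would be e.g. J/(kg·K).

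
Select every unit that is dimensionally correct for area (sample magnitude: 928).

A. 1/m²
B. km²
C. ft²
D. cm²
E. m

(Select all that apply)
B, C, D

area has SI base units: m^2

Checking each option against m^2:
  A. 1/m²: ✗ does not match
  B. km²: ✓ matches
  C. ft²: ✓ matches
  D. cm²: ✓ matches
  E. m: ✗ does not match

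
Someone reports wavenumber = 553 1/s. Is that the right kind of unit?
No

wavenumber has SI base units: 1 / m
1/s does NOT reduce to 1 / m; a valid unit for wavenumber would be e.g. 1/m.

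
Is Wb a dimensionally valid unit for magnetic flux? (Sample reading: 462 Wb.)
Yes

magnetic flux has SI base units: kg * m^2 / (A * s^2)
Wb reduces to the same SI base units, so it is a valid unit for magnetic flux.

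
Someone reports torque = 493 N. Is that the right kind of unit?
No

torque has SI base units: kg * m^2 / s^2
N does NOT reduce to kg * m^2 / s^2; a valid unit for torque would be e.g. N·m.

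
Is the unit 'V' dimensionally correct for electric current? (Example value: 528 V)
No

electric current has SI base units: A
V does NOT reduce to A; a valid unit for electric current would be e.g. A.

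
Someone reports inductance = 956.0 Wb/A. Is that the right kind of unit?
Yes

inductance has SI base units: kg * m^2 / (A^2 * s^2)
Wb/A reduces to the same SI base units, so it is a valid unit for inductance.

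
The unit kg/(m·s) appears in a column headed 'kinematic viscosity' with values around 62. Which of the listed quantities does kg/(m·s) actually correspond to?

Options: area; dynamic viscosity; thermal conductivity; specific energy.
dynamic viscosity

kinematic viscosity should have units dimensionally equivalent to m^2 / s (e.g. m²/s).
The given unit 'kg/(m·s)' reduces to kg / (m * s). Of the listed options, that is the dimensionality of dynamic viscosity.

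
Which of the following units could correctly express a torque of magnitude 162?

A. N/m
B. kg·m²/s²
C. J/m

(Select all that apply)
B

torque has SI base units: kg * m^2 / s^2

Checking each option against kg * m^2 / s^2:
  A. N/m: ✗ does not match
  B. kg·m²/s²: ✓ matches
  C. J/m: ✗ does not match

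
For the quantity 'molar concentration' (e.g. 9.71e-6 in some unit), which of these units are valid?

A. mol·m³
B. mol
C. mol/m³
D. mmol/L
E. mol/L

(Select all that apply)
C, D, E

molar concentration has SI base units: mol / m^3

Checking each option against mol / m^3:
  A. mol·m³: ✗ does not match
  B. mol: ✗ does not match
  C. mol/m³: ✓ matches
  D. mmol/L: ✓ matches
  E. mol/L: ✓ matches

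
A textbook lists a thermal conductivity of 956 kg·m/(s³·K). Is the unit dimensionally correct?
Yes

thermal conductivity has SI base units: kg * m / (s^3 * K)
kg·m/(s³·K) reduces to the same SI base units, so it is a valid unit for thermal conductivity.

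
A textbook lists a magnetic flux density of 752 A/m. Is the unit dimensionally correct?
No

magnetic flux density has SI base units: kg / (A * s^2)
A/m does NOT reduce to kg / (A * s^2); a valid unit for magnetic flux density would be e.g. T.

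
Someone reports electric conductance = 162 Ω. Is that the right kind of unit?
No

electric conductance has SI base units: A^2 * s^3 / (kg * m^2)
Ω does NOT reduce to A^2 * s^3 / (kg * m^2); a valid unit for electric conductance would be e.g. S.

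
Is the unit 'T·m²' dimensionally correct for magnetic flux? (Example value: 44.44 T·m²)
Yes

magnetic flux has SI base units: kg * m^2 / (A * s^2)
T·m² reduces to the same SI base units, so it is a valid unit for magnetic flux.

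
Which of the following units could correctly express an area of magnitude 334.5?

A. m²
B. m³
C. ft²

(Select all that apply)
A, C

area has SI base units: m^2

Checking each option against m^2:
  A. m²: ✓ matches
  B. m³: ✗ does not match
  C. ft²: ✓ matches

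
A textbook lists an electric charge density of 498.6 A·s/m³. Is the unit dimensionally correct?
Yes

electric charge density has SI base units: A * s / m^3
A·s/m³ reduces to the same SI base units, so it is a valid unit for electric charge density.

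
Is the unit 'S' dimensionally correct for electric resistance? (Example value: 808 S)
No

electric resistance has SI base units: kg * m^2 / (A^2 * s^3)
S does NOT reduce to kg * m^2 / (A^2 * s^3); a valid unit for electric resistance would be e.g. Ω.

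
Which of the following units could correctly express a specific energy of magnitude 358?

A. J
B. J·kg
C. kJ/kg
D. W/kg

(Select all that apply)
C

specific energy has SI base units: m^2 / s^2

Checking each option against m^2 / s^2:
  A. J: ✗ does not match
  B. J·kg: ✗ does not match
  C. kJ/kg: ✓ matches
  D. W/kg: ✗ does not match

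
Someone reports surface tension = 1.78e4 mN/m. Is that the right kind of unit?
Yes

surface tension has SI base units: kg / s^2
mN/m reduces to the same SI base units, so it is a valid unit for surface tension.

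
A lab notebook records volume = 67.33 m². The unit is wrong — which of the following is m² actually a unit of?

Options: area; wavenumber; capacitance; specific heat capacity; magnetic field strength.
area

volume should have units dimensionally equivalent to m^3 (e.g. m³).
The given unit 'm²' reduces to m^2. Of the listed options, that is the dimensionality of area.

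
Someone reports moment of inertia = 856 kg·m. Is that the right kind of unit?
No

moment of inertia has SI base units: kg * m^2
kg·m does NOT reduce to kg * m^2; a valid unit for moment of inertia would be e.g. kg·m².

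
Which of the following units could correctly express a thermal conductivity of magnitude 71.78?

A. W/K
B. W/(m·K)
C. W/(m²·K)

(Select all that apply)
B

thermal conductivity has SI base units: kg * m / (s^3 * K)

Checking each option against kg * m / (s^3 * K):
  A. W/K: ✗ does not match
  B. W/(m·K): ✓ matches
  C. W/(m²·K): ✗ does not match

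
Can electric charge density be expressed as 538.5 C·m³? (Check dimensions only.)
No

electric charge density has SI base units: A * s / m^3
C·m³ does NOT reduce to A * s / m^3; a valid unit for electric charge density would be e.g. C/m³.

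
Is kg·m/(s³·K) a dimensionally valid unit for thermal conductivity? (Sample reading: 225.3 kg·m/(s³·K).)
Yes

thermal conductivity has SI base units: kg * m / (s^3 * K)
kg·m/(s³·K) reduces to the same SI base units, so it is a valid unit for thermal conductivity.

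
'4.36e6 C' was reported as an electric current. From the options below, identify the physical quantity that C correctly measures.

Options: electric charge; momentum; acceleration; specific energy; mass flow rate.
electric charge

electric current should have units dimensionally equivalent to A (e.g. A).
The given unit 'C' reduces to A * s. Of the listed options, that is the dimensionality of electric charge.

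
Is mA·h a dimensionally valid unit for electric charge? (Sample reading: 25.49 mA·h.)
Yes

electric charge has SI base units: A * s
mA·h reduces to the same SI base units, so it is a valid unit for electric charge.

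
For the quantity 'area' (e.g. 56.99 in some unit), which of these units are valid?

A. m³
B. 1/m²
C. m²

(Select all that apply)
C

area has SI base units: m^2

Checking each option against m^2:
  A. m³: ✗ does not match
  B. 1/m²: ✗ does not match
  C. m²: ✓ matches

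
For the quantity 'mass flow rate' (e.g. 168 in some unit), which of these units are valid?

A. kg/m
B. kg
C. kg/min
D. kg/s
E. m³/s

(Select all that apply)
C, D

mass flow rate has SI base units: kg / s

Checking each option against kg / s:
  A. kg/m: ✗ does not match
  B. kg: ✗ does not match
  C. kg/min: ✓ matches
  D. kg/s: ✓ matches
  E. m³/s: ✗ does not match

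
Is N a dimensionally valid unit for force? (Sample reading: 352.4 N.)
Yes

force has SI base units: kg * m / s^2
N reduces to the same SI base units, so it is a valid unit for force.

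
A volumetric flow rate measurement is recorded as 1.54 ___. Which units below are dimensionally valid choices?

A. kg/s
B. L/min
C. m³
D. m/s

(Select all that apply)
B

volumetric flow rate has SI base units: m^3 / s

Checking each option against m^3 / s:
  A. kg/s: ✗ does not match
  B. L/min: ✓ matches
  C. m³: ✗ does not match
  D. m/s: ✗ does not match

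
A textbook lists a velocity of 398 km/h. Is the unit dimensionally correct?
Yes

velocity has SI base units: m / s
km/h reduces to the same SI base units, so it is a valid unit for velocity.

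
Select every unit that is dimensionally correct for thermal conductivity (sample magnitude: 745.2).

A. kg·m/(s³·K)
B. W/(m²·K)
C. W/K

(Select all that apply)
A

thermal conductivity has SI base units: kg * m / (s^3 * K)

Checking each option against kg * m / (s^3 * K):
  A. kg·m/(s³·K): ✓ matches
  B. W/(m²·K): ✗ does not match
  C. W/K: ✗ does not match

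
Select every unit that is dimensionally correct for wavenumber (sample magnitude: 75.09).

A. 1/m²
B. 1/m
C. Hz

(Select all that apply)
B

wavenumber has SI base units: 1 / m

Checking each option against 1 / m:
  A. 1/m²: ✗ does not match
  B. 1/m: ✓ matches
  C. Hz: ✗ does not match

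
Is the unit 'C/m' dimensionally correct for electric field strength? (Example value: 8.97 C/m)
No

electric field strength has SI base units: kg * m / (A * s^3)
C/m does NOT reduce to kg * m / (A * s^3); a valid unit for electric field strength would be e.g. V/m.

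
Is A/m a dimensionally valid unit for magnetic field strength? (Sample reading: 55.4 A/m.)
Yes

magnetic field strength has SI base units: A / m
A/m reduces to the same SI base units, so it is a valid unit for magnetic field strength.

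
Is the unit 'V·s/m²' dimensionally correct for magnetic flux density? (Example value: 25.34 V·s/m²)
Yes

magnetic flux density has SI base units: kg / (A * s^2)
V·s/m² reduces to the same SI base units, so it is a valid unit for magnetic flux density.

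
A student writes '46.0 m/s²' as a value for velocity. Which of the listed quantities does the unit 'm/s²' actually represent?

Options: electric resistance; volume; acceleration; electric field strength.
acceleration

velocity should have units dimensionally equivalent to m / s (e.g. m/s).
The given unit 'm/s²' reduces to m / s^2. Of the listed options, that is the dimensionality of acceleration.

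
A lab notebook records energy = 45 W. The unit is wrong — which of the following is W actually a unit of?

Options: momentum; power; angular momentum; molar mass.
power

energy should have units dimensionally equivalent to kg * m^2 / s^2 (e.g. J).
The given unit 'W' reduces to kg * m^2 / s^3. Of the listed options, that is the dimensionality of power.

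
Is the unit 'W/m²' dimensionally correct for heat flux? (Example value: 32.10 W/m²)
Yes

heat flux has SI base units: kg / s^3
W/m² reduces to the same SI base units, so it is a valid unit for heat flux.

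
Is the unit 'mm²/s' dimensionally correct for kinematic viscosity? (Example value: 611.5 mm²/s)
Yes

kinematic viscosity has SI base units: m^2 / s
mm²/s reduces to the same SI base units, so it is a valid unit for kinematic viscosity.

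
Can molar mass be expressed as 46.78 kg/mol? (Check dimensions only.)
Yes

molar mass has SI base units: kg / mol
kg/mol reduces to the same SI base units, so it is a valid unit for molar mass.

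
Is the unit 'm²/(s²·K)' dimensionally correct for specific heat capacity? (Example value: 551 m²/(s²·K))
Yes

specific heat capacity has SI base units: m^2 / (s^2 * K)
m²/(s²·K) reduces to the same SI base units, so it is a valid unit for specific heat capacity.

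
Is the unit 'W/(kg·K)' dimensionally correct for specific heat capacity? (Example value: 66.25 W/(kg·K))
No

specific heat capacity has SI base units: m^2 / (s^2 * K)
W/(kg·K) does NOT reduce to m^2 / (s^2 * K); a valid unit for specific heat capacity would be e.g. J/(kg·K).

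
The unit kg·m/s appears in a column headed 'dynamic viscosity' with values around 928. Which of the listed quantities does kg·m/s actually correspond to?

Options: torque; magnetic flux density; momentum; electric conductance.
momentum

dynamic viscosity should have units dimensionally equivalent to kg / (m * s) (e.g. Pa·s).
The given unit 'kg·m/s' reduces to kg * m / s. Of the listed options, that is the dimensionality of momentum.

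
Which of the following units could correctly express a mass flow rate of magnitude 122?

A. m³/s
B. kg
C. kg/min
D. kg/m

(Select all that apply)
C

mass flow rate has SI base units: kg / s

Checking each option against kg / s:
  A. m³/s: ✗ does not match
  B. kg: ✗ does not match
  C. kg/min: ✓ matches
  D. kg/m: ✗ does not match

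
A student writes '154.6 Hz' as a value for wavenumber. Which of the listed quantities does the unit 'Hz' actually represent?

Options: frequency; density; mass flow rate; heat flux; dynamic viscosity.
frequency

wavenumber should have units dimensionally equivalent to 1 / m (e.g. 1/m).
The given unit 'Hz' reduces to 1 / s. Of the listed options, that is the dimensionality of frequency.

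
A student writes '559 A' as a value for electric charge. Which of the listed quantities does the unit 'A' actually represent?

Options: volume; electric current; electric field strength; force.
electric current

electric charge should have units dimensionally equivalent to A * s (e.g. C).
The given unit 'A' reduces to A. Of the listed options, that is the dimensionality of electric current.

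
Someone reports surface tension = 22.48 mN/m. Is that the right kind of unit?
Yes

surface tension has SI base units: kg / s^2
mN/m reduces to the same SI base units, so it is a valid unit for surface tension.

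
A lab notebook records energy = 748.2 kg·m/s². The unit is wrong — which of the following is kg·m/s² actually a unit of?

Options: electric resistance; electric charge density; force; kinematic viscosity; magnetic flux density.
force

energy should have units dimensionally equivalent to kg * m^2 / s^2 (e.g. J).
The given unit 'kg·m/s²' reduces to kg * m / s^2. Of the listed options, that is the dimensionality of force.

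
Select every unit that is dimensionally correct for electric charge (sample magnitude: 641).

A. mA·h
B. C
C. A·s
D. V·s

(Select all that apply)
A, B, C

electric charge has SI base units: A * s

Checking each option against A * s:
  A. mA·h: ✓ matches
  B. C: ✓ matches
  C. A·s: ✓ matches
  D. V·s: ✗ does not match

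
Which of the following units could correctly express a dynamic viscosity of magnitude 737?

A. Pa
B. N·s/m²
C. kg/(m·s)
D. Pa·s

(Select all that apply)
B, C, D

dynamic viscosity has SI base units: kg / (m * s)

Checking each option against kg / (m * s):
  A. Pa: ✗ does not match
  B. N·s/m²: ✓ matches
  C. kg/(m·s): ✓ matches
  D. Pa·s: ✓ matches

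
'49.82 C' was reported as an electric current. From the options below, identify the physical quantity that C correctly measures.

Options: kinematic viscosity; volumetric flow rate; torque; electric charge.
electric charge

electric current should have units dimensionally equivalent to A (e.g. A).
The given unit 'C' reduces to A * s. Of the listed options, that is the dimensionality of electric charge.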